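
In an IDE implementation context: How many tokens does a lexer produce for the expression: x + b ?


Scanning 'x + b'
Token 1: 'x' -> identifier
Token 2: '+' -> operator
Token 3: 'b' -> identifier
Total tokens: 3

3


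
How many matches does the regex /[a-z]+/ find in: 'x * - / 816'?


Pattern: /[a-z]+/ (identifiers)
Input: 'x * - / 816'
Scanning for matches:
  Match 1: 'x'
Total matches: 1

1


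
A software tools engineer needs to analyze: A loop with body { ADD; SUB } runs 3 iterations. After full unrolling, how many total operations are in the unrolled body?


Loop body operations: ADD, SUB (2 ops per iteration)
Unrolling 3 iterations:
  Iteration 1: ADD, SUB (2 ops)
  Iteration 2: ADD, SUB (2 ops)
  Iteration 3: ADD, SUB (2 ops)
Total: 3 iterations * 2 ops/iter = 6 operations

6


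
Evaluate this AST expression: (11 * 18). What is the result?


Expression: (11 * 18)
Evaluating step by step:
  11 * 18 = 198
Result: 198

198


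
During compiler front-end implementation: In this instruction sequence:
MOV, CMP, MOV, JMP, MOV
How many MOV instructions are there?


Scanning instruction sequence for MOV:
  Position 1: MOV <- MATCH
  Position 2: CMP
  Position 3: MOV <- MATCH
  Position 4: JMP
  Position 5: MOV <- MATCH
Matches at positions: [1, 3, 5]
Total MOV count: 3

3


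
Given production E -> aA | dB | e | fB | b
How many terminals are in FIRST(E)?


Production: E -> aA | dB | e | fB | b
Examining each alternative for leading terminals:
  E -> aA : first terminal = 'a'
  E -> dB : first terminal = 'd'
  E -> e : first terminal = 'e'
  E -> fB : first terminal = 'f'
  E -> b : first terminal = 'b'
FIRST(E) = {a, b, d, e, f}
Count: 5

5


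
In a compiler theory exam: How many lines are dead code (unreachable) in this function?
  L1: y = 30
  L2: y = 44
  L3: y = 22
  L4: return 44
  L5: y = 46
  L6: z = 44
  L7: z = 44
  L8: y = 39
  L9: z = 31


Analyzing control flow:
  L1: reachable (before return)
  L2: reachable (before return)
  L3: reachable (before return)
  L4: reachable (return statement)
  L5: DEAD (after return at L4)
  L6: DEAD (after return at L4)
  L7: DEAD (after return at L4)
  L8: DEAD (after return at L4)
  L9: DEAD (after return at L4)
Return at L4, total lines = 9
Dead lines: L5 through L9
Count: 5

5


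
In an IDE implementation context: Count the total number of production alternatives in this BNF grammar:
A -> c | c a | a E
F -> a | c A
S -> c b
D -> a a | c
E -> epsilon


Counting alternatives per rule:
  A: 3 alternative(s)
  F: 2 alternative(s)
  S: 1 alternative(s)
  D: 2 alternative(s)
  E: 1 alternative(s)
Sum: 3 + 2 + 1 + 2 + 1 = 9

9


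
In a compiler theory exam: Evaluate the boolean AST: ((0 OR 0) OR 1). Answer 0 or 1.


Step 1: Evaluate inner node
  0 OR 0 = 0
Step 2: Evaluate root node
  0 OR 1 = 1

1


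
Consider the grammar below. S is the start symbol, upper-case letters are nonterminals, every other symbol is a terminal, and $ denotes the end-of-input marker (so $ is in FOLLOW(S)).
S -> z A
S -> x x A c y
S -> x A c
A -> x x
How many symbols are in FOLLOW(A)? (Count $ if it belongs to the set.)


S is the start symbol and does not occur in any rule body, so FOLLOW(S) = {$}.
Examining every occurrence of A in a rule body:
  S -> z A : A is at the right end -> add FOLLOW(S) = {$}
  S -> x x A c y : A is followed by terminal 'c' -> add 'c'
  S -> x A c : A is followed by terminal 'c' -> add 'c' (already in the set)
  A -> x x : A does not occur in the body -> contributes nothing
FOLLOW(A) = {c, $}
Count: 2

2


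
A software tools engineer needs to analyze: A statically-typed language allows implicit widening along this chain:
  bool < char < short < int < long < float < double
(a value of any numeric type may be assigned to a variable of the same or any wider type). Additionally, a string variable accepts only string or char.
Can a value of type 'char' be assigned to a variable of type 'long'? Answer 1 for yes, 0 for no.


Target variable type: long
Source value type: char
Numeric ranks: char=1, long=4
Widening allowed iff rank(source) <= rank(target): 1 <= 4? Yes
Result: 1

1


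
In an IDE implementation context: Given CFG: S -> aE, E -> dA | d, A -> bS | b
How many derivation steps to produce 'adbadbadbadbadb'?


Grammar: S -> aE, E -> dA | d, A -> bS | b
Deriving 'adbadbadbadbadb':
Step 1: S -> aE => aE
Step 2: E -> dA => adA
Step 3: A -> bS => adbS
Step 4: S -> aE => adbaE
Step 5: E -> dA => adbadA
Step 6: A -> bS => adbadbS
Step 7: S -> aE => adbadbaE
Step 8: E -> dA => adbadbadA
Step 9: A -> bS => adbadbadbS
Step 10: S -> aE => adbadbadbaE
Step 11: E -> dA => adbadbadbadA
Step 12: A -> bS => adbadbadbadbS
Step 13: S -> aE => adbadbadbadbaE
Step 14: E -> dA => adbadbadbadbadA
Step 15: A -> b => adbadbadbadbadb
Total derivation steps: 15

15


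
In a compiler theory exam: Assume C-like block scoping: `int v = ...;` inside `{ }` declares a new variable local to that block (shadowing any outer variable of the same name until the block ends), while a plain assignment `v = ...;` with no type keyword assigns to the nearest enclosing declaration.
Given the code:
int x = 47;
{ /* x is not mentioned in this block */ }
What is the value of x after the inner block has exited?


Analyzing scoping rules:
Outer scope: declares x = 47
Inner block: x is neither redeclared nor assigned -> unchanged
After the block -> 47
Result: 47

47


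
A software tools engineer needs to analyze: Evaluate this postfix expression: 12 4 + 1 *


Processing tokens left to right:
Push 12, Push 4
Pop 12 and 4, compute 12 + 4 = 16, push 16
Push 1
Pop 16 and 1, compute 16 * 1 = 16, push 16
Stack result: 16

16


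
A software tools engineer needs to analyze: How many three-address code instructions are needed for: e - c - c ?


Expression: e - c - c
Generating three-address code (respecting * over +/- precedence):
  Instruction 1: t1 = e - c
  Instruction 2: t2 = t1 - c
Total instructions: 2

2


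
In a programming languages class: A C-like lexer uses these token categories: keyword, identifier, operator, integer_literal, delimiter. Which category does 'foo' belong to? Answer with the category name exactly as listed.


Token: 'foo'
Checking categories:
  identifier: YES
  integer_literal: no
  operator: no
  keyword: no
  delimiter: no
Category: identifier

identifier


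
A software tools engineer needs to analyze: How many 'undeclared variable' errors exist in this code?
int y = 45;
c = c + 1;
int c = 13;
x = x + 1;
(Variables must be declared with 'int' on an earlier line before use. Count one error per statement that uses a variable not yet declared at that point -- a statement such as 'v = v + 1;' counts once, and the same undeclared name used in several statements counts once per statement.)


Scanning code line by line:
  Line 1: declare 'y' -> declared = ['y']
  Line 2: use 'c' -> ERROR (undeclared)
  Line 3: declare 'c' -> declared = ['c', 'y']
  Line 4: use 'x' -> ERROR (undeclared)
Total undeclared variable errors: 2

2


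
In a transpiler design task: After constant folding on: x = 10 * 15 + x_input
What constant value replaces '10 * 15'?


Identifying constant sub-expression:
  Original: x = 10 * 15 + x_input
  10 and 15 are both compile-time constants
  Evaluating: 10 * 15 = 150
  After folding: x = 150 + x_input

150


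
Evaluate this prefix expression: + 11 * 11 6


Parsing prefix expression: + 11 * 11 6
Step 1: Innermost operation '* 11 6'
  11 * 6 = 66
Step 2: Outer operation '+ 11 [66]'
  11 + 66 = 77

77


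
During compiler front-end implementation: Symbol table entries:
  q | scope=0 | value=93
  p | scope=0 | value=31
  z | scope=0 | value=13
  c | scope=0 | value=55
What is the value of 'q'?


Searching symbol table for 'q':
  q | scope=0 | value=93 <- MATCH
  p | scope=0 | value=31
  z | scope=0 | value=13
  c | scope=0 | value=55
Found 'q' at scope 0 with value 93

93


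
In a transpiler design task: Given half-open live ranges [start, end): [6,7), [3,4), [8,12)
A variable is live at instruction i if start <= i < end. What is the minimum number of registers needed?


Live ranges:
  Var0: [6, 7)
  Var1: [3, 4)
  Var2: [8, 12)
Sweep-line events (position, delta, active):
  pos=3 start -> active=1
  pos=4 end -> active=0
  pos=6 start -> active=1
  pos=7 end -> active=0
  pos=8 start -> active=1
  pos=12 end -> active=0
Maximum simultaneous active: 1
Minimum registers needed: 1

1


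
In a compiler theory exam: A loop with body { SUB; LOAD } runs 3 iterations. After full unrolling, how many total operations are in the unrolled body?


Loop body operations: SUB, LOAD (2 ops per iteration)
Unrolling 3 iterations:
  Iteration 1: SUB, LOAD (2 ops)
  Iteration 2: SUB, LOAD (2 ops)
  Iteration 3: SUB, LOAD (2 ops)
Total: 3 iterations * 2 ops/iter = 6 operations

6


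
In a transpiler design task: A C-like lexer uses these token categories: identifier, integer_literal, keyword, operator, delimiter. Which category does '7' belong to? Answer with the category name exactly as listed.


Token: '7'
Checking categories:
  identifier: no
  integer_literal: YES
  operator: no
  keyword: no
  delimiter: no
Category: integer_literal

integer_literal


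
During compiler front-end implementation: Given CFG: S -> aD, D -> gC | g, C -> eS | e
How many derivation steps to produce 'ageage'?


Grammar: S -> aD, D -> gC | g, C -> eS | e
Deriving 'ageage':
Step 1: S -> aD => aD
Step 2: D -> gC => agC
Step 3: C -> eS => ageS
Step 4: S -> aD => ageaD
Step 5: D -> gC => ageagC
Step 6: C -> e => ageage
Total derivation steps: 6

6


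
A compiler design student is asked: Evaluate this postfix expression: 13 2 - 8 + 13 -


Processing tokens left to right:
Push 13, Push 2
Pop 13 and 2, compute 13 - 2 = 11, push 11
Push 8
Pop 11 and 8, compute 11 + 8 = 19, push 19
Push 13
Pop 19 and 13, compute 19 - 13 = 6, push 6
Stack result: 6

6


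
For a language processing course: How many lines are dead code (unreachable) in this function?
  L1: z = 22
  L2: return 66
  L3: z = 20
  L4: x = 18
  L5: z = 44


Analyzing control flow:
  L1: reachable (before return)
  L2: reachable (return statement)
  L3: DEAD (after return at L2)
  L4: DEAD (after return at L2)
  L5: DEAD (after return at L2)
Return at L2, total lines = 5
Dead lines: L3 through L5
Count: 3

3


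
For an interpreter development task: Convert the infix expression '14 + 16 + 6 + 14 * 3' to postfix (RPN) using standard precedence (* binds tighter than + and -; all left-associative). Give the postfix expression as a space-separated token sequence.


Applying the shunting-yard algorithm:
  Operand 14 -> output
  Push '+' onto operator stack -> op-stack: [+]
  Operand 16 -> output
  See '+' (prec 1); top '+' (prec 1) >= it -> pop '+' to output
  Push '+' onto operator stack -> op-stack: [+]
  Operand 6 -> output
  See '+' (prec 1); top '+' (prec 1) >= it -> pop '+' to output
  Push '+' onto operator stack -> op-stack: [+]
  Operand 14 -> output
  Push '*' onto operator stack -> op-stack: [+, *]
  Operand 3 -> output
  End of input: pop '*' to output
  End of input: pop '+' to output
Postfix result: 14 16 + 6 + 14 3 * +

14 16 + 6 + 14 3 * +


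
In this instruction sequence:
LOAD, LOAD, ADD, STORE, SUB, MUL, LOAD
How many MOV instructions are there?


Scanning instruction sequence for MOV:
  Position 1: LOAD
  Position 2: LOAD
  Position 3: ADD
  Position 4: STORE
  Position 5: SUB
  Position 6: MUL
  Position 7: LOAD
Matches at positions: []
Total MOV count: 0

0


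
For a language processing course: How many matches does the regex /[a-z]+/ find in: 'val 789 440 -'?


Pattern: /[a-z]+/ (identifiers)
Input: 'val 789 440 -'
Scanning for matches:
  Match 1: 'val'
Total matches: 1

1


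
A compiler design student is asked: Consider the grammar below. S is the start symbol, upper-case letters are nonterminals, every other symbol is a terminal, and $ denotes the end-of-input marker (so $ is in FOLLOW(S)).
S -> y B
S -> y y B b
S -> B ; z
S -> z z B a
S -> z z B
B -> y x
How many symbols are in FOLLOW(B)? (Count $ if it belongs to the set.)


S is the start symbol and does not occur in any rule body, so FOLLOW(S) = {$}.
Examining every occurrence of B in a rule body:
  S -> y B : B is at the right end -> add FOLLOW(S) = {$}
  S -> y y B b : B is followed by terminal 'b' -> add 'b'
  S -> B ; z : B is followed by terminal ';' -> add ';'
  S -> z z B a : B is followed by terminal 'a' -> add 'a'
  S -> z z B : B is at the right end -> add FOLLOW(S) = {$} (already in the set)
  B -> y x : B does not occur in the body -> contributes nothing
FOLLOW(B) = {;, a, b, $}
Count: 4

4


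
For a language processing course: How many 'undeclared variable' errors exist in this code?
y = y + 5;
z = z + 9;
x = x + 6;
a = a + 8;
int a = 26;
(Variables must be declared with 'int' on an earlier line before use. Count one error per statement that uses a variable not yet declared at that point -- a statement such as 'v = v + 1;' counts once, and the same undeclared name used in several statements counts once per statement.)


Scanning code line by line:
  Line 1: use 'y' -> ERROR (undeclared)
  Line 2: use 'z' -> ERROR (undeclared)
  Line 3: use 'x' -> ERROR (undeclared)
  Line 4: use 'a' -> ERROR (undeclared)
  Line 5: declare 'a' -> declared = ['a']
Total undeclared variable errors: 4

4


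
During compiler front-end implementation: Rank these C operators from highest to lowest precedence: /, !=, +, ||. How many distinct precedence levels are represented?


Looking up precedence for each operator:
  / -> precedence 6
  != -> precedence 3
  + -> precedence 5
  || -> precedence 1
Sorted highest to lowest: /, +, !=, ||
Distinct precedence values: [6, 5, 3, 1]
Number of distinct levels: 4

4


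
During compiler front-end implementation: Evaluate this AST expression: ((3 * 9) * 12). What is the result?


Expression: ((3 * 9) * 12)
Evaluating step by step:
  3 * 9 = 27
  27 * 12 = 324
Result: 324

324


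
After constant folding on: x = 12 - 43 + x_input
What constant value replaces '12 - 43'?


Identifying constant sub-expression:
  Original: x = 12 - 43 + x_input
  12 and 43 are both compile-time constants
  Evaluating: 12 - 43 = -31
  After folding: x = -31 + x_input

-31


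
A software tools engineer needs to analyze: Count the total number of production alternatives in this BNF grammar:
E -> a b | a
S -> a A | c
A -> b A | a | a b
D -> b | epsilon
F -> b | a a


Counting alternatives per rule:
  E: 2 alternative(s)
  S: 2 alternative(s)
  A: 3 alternative(s)
  D: 2 alternative(s)
  F: 2 alternative(s)
Sum: 2 + 2 + 3 + 2 + 2 = 11

11


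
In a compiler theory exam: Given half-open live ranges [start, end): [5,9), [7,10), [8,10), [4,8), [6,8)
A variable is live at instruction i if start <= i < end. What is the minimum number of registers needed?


Live ranges:
  Var0: [5, 9)
  Var1: [7, 10)
  Var2: [8, 10)
  Var3: [4, 8)
  Var4: [6, 8)
Sweep-line events (position, delta, active):
  pos=4 start -> active=1
  pos=5 start -> active=2
  pos=6 start -> active=3
  pos=7 start -> active=4
  pos=8 end -> active=3
  pos=8 end -> active=2
  pos=8 start -> active=3
  pos=9 end -> active=2
  pos=10 end -> active=1
  pos=10 end -> active=0
Maximum simultaneous active: 4
Minimum registers needed: 4

4


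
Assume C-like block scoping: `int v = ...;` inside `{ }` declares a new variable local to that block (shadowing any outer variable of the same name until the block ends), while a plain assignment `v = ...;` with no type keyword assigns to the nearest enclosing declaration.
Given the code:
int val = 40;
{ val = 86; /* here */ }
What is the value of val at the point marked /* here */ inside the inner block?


Analyzing scoping rules:
Outer scope: declares val = 40
Inner block: 'val = 86;' has no type keyword, so it is an assignment to the outer val (no shadowing)
Inside the block, after the assignment -> 86
Result: 86

86


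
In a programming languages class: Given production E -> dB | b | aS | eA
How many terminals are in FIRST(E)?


Production: E -> dB | b | aS | eA
Examining each alternative for leading terminals:
  E -> dB : first terminal = 'd'
  E -> b : first terminal = 'b'
  E -> aS : first terminal = 'a'
  E -> eA : first terminal = 'e'
FIRST(E) = {a, b, d, e}
Count: 4

4


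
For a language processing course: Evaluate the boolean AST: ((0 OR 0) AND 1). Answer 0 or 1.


Step 1: Evaluate inner node
  0 OR 0 = 0
Step 2: Evaluate root node
  0 AND 1 = 0

0


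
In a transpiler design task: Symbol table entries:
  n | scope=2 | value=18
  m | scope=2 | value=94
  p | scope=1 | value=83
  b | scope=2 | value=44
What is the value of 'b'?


Searching symbol table for 'b':
  n | scope=2 | value=18
  m | scope=2 | value=94
  p | scope=1 | value=83
  b | scope=2 | value=44 <- MATCH
Found 'b' at scope 2 with value 44

44


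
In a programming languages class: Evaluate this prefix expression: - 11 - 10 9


Parsing prefix expression: - 11 - 10 9
Step 1: Innermost operation '- 10 9'
  10 - 9 = 1
Step 2: Outer operation '- 11 [1]'
  11 - 1 = 10

10


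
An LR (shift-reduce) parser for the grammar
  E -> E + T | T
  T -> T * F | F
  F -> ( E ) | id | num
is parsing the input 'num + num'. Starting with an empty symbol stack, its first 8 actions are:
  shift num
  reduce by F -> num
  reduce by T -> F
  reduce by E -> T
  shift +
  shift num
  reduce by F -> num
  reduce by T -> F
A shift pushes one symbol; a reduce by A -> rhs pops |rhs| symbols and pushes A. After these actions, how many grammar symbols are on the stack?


Tracking the symbol stack through each action:
  Action 1: shift 'num' : push -> stack = [num] (size 1)
  Action 2: reduce by F -> num : pop 1, push F -> stack = [F] (size 1)
  Action 3: reduce by T -> F : pop 1, push T -> stack = [T] (size 1)
  Action 4: reduce by E -> T : pop 1, push E -> stack = [E] (size 1)
  Action 5: shift '+' : push -> stack = [E, +] (size 2)
  Action 6: shift 'num' : push -> stack = [E, +, num] (size 3)
  Action 7: reduce by F -> num : pop 1, push F -> stack = [E, +, F] (size 3)
  Action 8: reduce by T -> F : pop 1, push T -> stack = [E, +, T] (size 3)
Final stack size: 3

3


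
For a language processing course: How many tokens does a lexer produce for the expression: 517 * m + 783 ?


Scanning '517 * m + 783'
Token 1: '517' -> integer_literal
Token 2: '*' -> operator
Token 3: 'm' -> identifier
Token 4: '+' -> operator
Token 5: '783' -> integer_literal
Total tokens: 5

5


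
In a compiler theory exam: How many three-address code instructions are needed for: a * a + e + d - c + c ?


Expression: a * a + e + d - c + c
Generating three-address code (respecting * over +/- precedence):
  Instruction 1: t1 = a * a
  Instruction 2: t2 = t1 + e
  Instruction 3: t3 = t2 + d
  Instruction 4: t4 = t3 - c
  Instruction 5: t5 = t4 + c
Total instructions: 5

5


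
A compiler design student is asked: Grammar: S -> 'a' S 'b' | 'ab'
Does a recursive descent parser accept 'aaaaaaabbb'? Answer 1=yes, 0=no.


Grammar accepts strings of the form a^n b^n (n >= 1)
Word: 'aaaaaaabbb'
Counting: 7 a's and 3 b's
Check: 7 == 3? No
Mismatch: a-count != b-count
Rejected

0


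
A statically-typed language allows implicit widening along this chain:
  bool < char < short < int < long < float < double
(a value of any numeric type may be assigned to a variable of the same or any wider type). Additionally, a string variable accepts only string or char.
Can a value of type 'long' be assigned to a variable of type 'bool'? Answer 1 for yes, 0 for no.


Target variable type: bool
Source value type: long
Numeric ranks: long=4, bool=0
Widening allowed iff rank(source) <= rank(target): 4 <= 0? No
Result: 0

0


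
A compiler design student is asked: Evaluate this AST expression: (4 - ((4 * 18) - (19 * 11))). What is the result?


Expression: (4 - ((4 * 18) - (19 * 11)))
Evaluating step by step:
  4 * 18 = 72
  19 * 11 = 209
  72 - 209 = -137
  4 - -137 = 141
Result: 141

141


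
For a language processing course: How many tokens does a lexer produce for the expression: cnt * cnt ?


Scanning 'cnt * cnt'
Token 1: 'cnt' -> identifier
Token 2: '*' -> operator
Token 3: 'cnt' -> identifier
Total tokens: 3

3


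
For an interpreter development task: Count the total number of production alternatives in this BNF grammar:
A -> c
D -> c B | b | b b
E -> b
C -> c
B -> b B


Counting alternatives per rule:
  A: 1 alternative(s)
  D: 3 alternative(s)
  E: 1 alternative(s)
  C: 1 alternative(s)
  B: 1 alternative(s)
Sum: 1 + 3 + 1 + 1 + 1 = 7

7


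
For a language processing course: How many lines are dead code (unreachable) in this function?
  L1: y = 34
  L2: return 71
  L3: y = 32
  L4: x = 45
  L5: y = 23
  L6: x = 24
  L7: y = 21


Analyzing control flow:
  L1: reachable (before return)
  L2: reachable (return statement)
  L3: DEAD (after return at L2)
  L4: DEAD (after return at L2)
  L5: DEAD (after return at L2)
  L6: DEAD (after return at L2)
  L7: DEAD (after return at L2)
Return at L2, total lines = 7
Dead lines: L3 through L7
Count: 5

5


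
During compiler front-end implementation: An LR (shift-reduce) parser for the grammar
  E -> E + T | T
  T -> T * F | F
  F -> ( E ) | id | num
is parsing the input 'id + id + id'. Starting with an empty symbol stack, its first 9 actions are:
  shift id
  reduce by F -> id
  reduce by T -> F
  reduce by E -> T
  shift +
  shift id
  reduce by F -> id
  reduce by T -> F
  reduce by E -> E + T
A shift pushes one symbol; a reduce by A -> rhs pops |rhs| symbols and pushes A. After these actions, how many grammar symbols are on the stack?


Tracking the symbol stack through each action:
  Action 1: shift 'id' : push -> stack = [id] (size 1)
  Action 2: reduce by F -> id : pop 1, push F -> stack = [F] (size 1)
  Action 3: reduce by T -> F : pop 1, push T -> stack = [T] (size 1)
  Action 4: reduce by E -> T : pop 1, push E -> stack = [E] (size 1)
  Action 5: shift '+' : push -> stack = [E, +] (size 2)
  Action 6: shift 'id' : push -> stack = [E, +, id] (size 3)
  Action 7: reduce by F -> id : pop 1, push F -> stack = [E, +, F] (size 3)
  Action 8: reduce by T -> F : pop 1, push T -> stack = [E, +, T] (size 3)
  Action 9: reduce by E -> E + T : pop 3, push E -> stack = [E] (size 1)
Final stack size: 1

1


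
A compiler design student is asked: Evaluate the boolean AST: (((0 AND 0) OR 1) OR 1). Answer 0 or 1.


Step 1: Evaluate inner node
  0 AND 0 = 0
Step 2: Evaluate next node
  0 OR 1 = 1
Step 3: Evaluate root node
  1 OR 1 = 1

1


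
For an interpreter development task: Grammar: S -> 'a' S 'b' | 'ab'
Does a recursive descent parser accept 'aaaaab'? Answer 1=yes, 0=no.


Grammar accepts strings of the form a^n b^n (n >= 1)
Word: 'aaaaab'
Counting: 5 a's and 1 b's
Check: 5 == 1? No
Mismatch: a-count != b-count
Rejected

0


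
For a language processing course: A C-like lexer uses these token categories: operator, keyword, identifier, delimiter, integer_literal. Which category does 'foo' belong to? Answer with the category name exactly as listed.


Token: 'foo'
Checking categories:
  identifier: YES
  integer_literal: no
  operator: no
  keyword: no
  delimiter: no
Category: identifier

identifier


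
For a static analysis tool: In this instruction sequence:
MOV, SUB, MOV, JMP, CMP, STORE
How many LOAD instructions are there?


Scanning instruction sequence for LOAD:
  Position 1: MOV
  Position 2: SUB
  Position 3: MOV
  Position 4: JMP
  Position 5: CMP
  Position 6: STORE
Matches at positions: []
Total LOAD count: 0

0


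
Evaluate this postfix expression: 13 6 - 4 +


Processing tokens left to right:
Push 13, Push 6
Pop 13 and 6, compute 13 - 6 = 7, push 7
Push 4
Pop 7 and 4, compute 7 + 4 = 11, push 11
Stack result: 11

11


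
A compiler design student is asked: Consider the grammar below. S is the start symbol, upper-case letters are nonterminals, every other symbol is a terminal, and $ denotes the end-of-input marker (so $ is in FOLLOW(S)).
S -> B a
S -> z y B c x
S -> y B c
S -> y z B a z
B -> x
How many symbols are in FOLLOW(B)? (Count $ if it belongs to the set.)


S is the start symbol and does not occur in any rule body, so FOLLOW(S) = {$}.
Examining every occurrence of B in a rule body:
  S -> B a : B is followed by terminal 'a' -> add 'a'
  S -> z y B c x : B is followed by terminal 'c' -> add 'c'
  S -> y B c : B is followed by terminal 'c' -> add 'c' (already in the set)
  S -> y z B a z : B is followed by terminal 'a' -> add 'a' (already in the set)
  B -> x : B does not occur in the body -> contributes nothing
FOLLOW(B) = {a, c}
Count: 2

2


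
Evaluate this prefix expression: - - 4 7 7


Parsing prefix expression: - - 4 7 7
Step 1: Innermost operation '- 4 7'
  4 - 7 = -3
Step 2: Outer operation '- [-3] 7'
  -3 - 7 = -10

-10


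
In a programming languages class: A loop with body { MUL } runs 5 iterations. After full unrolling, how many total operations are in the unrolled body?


Loop body operations: MUL (1 op per iteration)
Unrolling 5 iterations:
  Iteration 1: MUL (1 ops)
  Iteration 2: MUL (1 ops)
  Iteration 3: MUL (1 ops)
  Iteration 4: MUL (1 ops)
  Iteration 5: MUL (1 ops)
Total: 5 iterations * 1 ops/iter = 5 operations

5


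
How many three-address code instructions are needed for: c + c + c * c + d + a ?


Expression: c + c + c * c + d + a
Generating three-address code (respecting * over +/- precedence):
  Instruction 1: t1 = c * c
  Instruction 2: t2 = c + c
  Instruction 3: t3 = t2 + t1
  Instruction 4: t4 = t3 + d
  Instruction 5: t5 = t4 + a
Total instructions: 5

5


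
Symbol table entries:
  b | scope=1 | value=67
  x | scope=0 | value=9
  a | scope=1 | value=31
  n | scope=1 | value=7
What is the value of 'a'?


Searching symbol table for 'a':
  b | scope=1 | value=67
  x | scope=0 | value=9
  a | scope=1 | value=31 <- MATCH
  n | scope=1 | value=7
Found 'a' at scope 1 with value 31

31


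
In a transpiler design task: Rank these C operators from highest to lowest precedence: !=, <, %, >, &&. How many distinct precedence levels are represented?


Looking up precedence for each operator:
  != -> precedence 3
  < -> precedence 4
  % -> precedence 6
  > -> precedence 4
  && -> precedence 2
Sorted highest to lowest: %, <, >, !=, &&
Distinct precedence values: [6, 4, 3, 2]
Number of distinct levels: 4

4


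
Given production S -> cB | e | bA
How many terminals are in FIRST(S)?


Production: S -> cB | e | bA
Examining each alternative for leading terminals:
  S -> cB : first terminal = 'c'
  S -> e : first terminal = 'e'
  S -> bA : first terminal = 'b'
FIRST(S) = {b, c, e}
Count: 3

3


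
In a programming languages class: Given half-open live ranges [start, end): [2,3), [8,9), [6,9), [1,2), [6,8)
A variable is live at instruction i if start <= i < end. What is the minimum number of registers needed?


Live ranges:
  Var0: [2, 3)
  Var1: [8, 9)
  Var2: [6, 9)
  Var3: [1, 2)
  Var4: [6, 8)
Sweep-line events (position, delta, active):
  pos=1 start -> active=1
  pos=2 end -> active=0
  pos=2 start -> active=1
  pos=3 end -> active=0
  pos=6 start -> active=1
  pos=6 start -> active=2
  pos=8 end -> active=1
  pos=8 start -> active=2
  pos=9 end -> active=1
  pos=9 end -> active=0
Maximum simultaneous active: 2
Minimum registers needed: 2

2


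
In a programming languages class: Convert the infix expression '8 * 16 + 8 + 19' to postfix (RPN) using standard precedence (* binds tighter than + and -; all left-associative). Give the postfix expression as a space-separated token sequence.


Applying the shunting-yard algorithm:
  Operand 8 -> output
  Push '*' onto operator stack -> op-stack: [*]
  Operand 16 -> output
  See '+' (prec 1); top '*' (prec 2) >= it -> pop '*' to output
  Push '+' onto operator stack -> op-stack: [+]
  Operand 8 -> output
  See '+' (prec 1); top '+' (prec 1) >= it -> pop '+' to output
  Push '+' onto operator stack -> op-stack: [+]
  Operand 19 -> output
  End of input: pop '+' to output
Postfix result: 8 16 * 8 + 19 +

8 16 * 8 + 19 +


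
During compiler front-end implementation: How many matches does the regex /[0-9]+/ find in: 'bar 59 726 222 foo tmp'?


Pattern: /[0-9]+/ (int literals)
Input: 'bar 59 726 222 foo tmp'
Scanning for matches:
  Match 1: '59'
  Match 2: '726'
  Match 3: '222'
Total matches: 3

3


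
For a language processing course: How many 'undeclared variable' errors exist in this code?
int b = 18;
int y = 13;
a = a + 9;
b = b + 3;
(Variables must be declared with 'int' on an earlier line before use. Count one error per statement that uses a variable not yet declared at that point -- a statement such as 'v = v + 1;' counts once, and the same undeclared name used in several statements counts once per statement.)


Scanning code line by line:
  Line 1: declare 'b' -> declared = ['b']
  Line 2: declare 'y' -> declared = ['b', 'y']
  Line 3: use 'a' -> ERROR (undeclared)
  Line 4: use 'b' -> OK (declared)
Total undeclared variable errors: 1

1


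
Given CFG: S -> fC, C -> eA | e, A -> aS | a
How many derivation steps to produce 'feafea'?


Grammar: S -> fC, C -> eA | e, A -> aS | a
Deriving 'feafea':
Step 1: S -> fC => fC
Step 2: C -> eA => feA
Step 3: A -> aS => feaS
Step 4: S -> fC => feafC
Step 5: C -> eA => feafeA
Step 6: A -> a => feafea
Total derivation steps: 6

6


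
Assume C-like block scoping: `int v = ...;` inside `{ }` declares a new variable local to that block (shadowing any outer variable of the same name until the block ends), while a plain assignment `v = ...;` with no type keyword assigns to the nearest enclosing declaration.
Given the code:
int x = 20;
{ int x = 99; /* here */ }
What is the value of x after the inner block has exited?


Analyzing scoping rules:
Outer scope: declares x = 20
Inner block: 'int x = 99;' declares a NEW x that shadows the outer one
When the block exits the inner x goes out of scope; the outer x was never modified -> 20
Result: 20

20


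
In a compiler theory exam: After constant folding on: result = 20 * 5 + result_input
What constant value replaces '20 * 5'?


Identifying constant sub-expression:
  Original: result = 20 * 5 + result_input
  20 and 5 are both compile-time constants
  Evaluating: 20 * 5 = 100
  After folding: result = 100 + result_input

100


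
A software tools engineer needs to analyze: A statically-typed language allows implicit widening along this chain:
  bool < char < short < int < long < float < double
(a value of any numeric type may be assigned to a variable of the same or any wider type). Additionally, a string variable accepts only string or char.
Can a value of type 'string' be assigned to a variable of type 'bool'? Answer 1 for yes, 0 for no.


Target variable type: bool
Source value type: string
Rule: string cannot widen to any numeric type
Result: 0

0


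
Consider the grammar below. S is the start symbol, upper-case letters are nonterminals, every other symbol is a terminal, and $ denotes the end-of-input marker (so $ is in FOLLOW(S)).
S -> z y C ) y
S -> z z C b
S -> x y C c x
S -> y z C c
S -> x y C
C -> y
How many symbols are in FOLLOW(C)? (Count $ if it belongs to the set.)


S is the start symbol and does not occur in any rule body, so FOLLOW(S) = {$}.
Examining every occurrence of C in a rule body:
  S -> z y C ) y : C is followed by terminal ')' -> add ')'
  S -> z z C b : C is followed by terminal 'b' -> add 'b'
  S -> x y C c x : C is followed by terminal 'c' -> add 'c'
  S -> y z C c : C is followed by terminal 'c' -> add 'c' (already in the set)
  S -> x y C : C is at the right end -> add FOLLOW(S) = {$}
  C -> y : C does not occur in the body -> contributes nothing
FOLLOW(C) = {), b, c, $}
Count: 4

4


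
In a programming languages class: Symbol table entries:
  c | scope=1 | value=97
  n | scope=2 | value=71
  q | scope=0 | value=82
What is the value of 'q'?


Searching symbol table for 'q':
  c | scope=1 | value=97
  n | scope=2 | value=71
  q | scope=0 | value=82 <- MATCH
Found 'q' at scope 0 with value 82

82


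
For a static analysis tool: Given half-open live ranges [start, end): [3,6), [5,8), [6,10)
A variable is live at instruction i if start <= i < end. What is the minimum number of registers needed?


Live ranges:
  Var0: [3, 6)
  Var1: [5, 8)
  Var2: [6, 10)
Sweep-line events (position, delta, active):
  pos=3 start -> active=1
  pos=5 start -> active=2
  pos=6 end -> active=1
  pos=6 start -> active=2
  pos=8 end -> active=1
  pos=10 end -> active=0
Maximum simultaneous active: 2
Minimum registers needed: 2

2


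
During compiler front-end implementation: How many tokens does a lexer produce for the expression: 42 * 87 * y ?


Scanning '42 * 87 * y'
Token 1: '42' -> integer_literal
Token 2: '*' -> operator
Token 3: '87' -> integer_literal
Token 4: '*' -> operator
Token 5: 'y' -> identifier
Total tokens: 5

5


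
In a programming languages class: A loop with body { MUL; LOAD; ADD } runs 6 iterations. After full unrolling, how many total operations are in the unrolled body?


Loop body operations: MUL, LOAD, ADD (3 ops per iteration)
Unrolling 6 iterations:
  Iteration 1: MUL, LOAD, ADD (3 ops)
  Iteration 2: MUL, LOAD, ADD (3 ops)
  Iteration 3: MUL, LOAD, ADD (3 ops)
  Iteration 4: MUL, LOAD, ADD (3 ops)
  Iteration 5: MUL, LOAD, ADD (3 ops)
  Iteration 6: MUL, LOAD, ADD (3 ops)
Total: 6 iterations * 3 ops/iter = 18 operations

18


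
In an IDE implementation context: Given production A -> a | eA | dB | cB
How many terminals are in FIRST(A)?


Production: A -> a | eA | dB | cB
Examining each alternative for leading terminals:
  A -> a : first terminal = 'a'
  A -> eA : first terminal = 'e'
  A -> dB : first terminal = 'd'
  A -> cB : first terminal = 'c'
FIRST(A) = {a, c, d, e}
Count: 4

4


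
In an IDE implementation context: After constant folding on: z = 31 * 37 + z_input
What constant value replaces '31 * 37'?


Identifying constant sub-expression:
  Original: z = 31 * 37 + z_input
  31 and 37 are both compile-time constants
  Evaluating: 31 * 37 = 1147
  After folding: z = 1147 + z_input

1147


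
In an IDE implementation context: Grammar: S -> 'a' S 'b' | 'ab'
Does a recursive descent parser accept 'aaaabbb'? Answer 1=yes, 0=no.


Grammar accepts strings of the form a^n b^n (n >= 1)
Word: 'aaaabbb'
Counting: 4 a's and 3 b's
Check: 4 == 3? No
Mismatch: a-count != b-count
Rejected

0


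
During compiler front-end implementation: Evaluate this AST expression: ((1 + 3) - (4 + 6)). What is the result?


Expression: ((1 + 3) - (4 + 6))
Evaluating step by step:
  1 + 3 = 4
  4 + 6 = 10
  4 - 10 = -6
Result: -6

-6


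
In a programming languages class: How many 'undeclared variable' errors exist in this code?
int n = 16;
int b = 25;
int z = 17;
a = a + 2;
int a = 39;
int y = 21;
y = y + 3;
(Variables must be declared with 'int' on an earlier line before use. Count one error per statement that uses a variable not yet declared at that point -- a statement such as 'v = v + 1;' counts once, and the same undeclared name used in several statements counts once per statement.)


Scanning code line by line:
  Line 1: declare 'n' -> declared = ['n']
  Line 2: declare 'b' -> declared = ['b', 'n']
  Line 3: declare 'z' -> declared = ['b', 'n', 'z']
  Line 4: use 'a' -> ERROR (undeclared)
  Line 5: declare 'a' -> declared = ['a', 'b', 'n', 'z']
  Line 6: declare 'y' -> declared = ['a', 'b', 'n', 'y', 'z']
  Line 7: use 'y' -> OK (declared)
Total undeclared variable errors: 1

1


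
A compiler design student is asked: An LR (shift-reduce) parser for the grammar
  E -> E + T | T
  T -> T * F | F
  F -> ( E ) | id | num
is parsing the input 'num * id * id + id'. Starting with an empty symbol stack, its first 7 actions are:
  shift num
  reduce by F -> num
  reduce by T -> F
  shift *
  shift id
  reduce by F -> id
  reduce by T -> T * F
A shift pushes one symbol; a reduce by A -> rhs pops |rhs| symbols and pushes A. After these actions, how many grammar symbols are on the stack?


Tracking the symbol stack through each action:
  Action 1: shift 'num' : push -> stack = [num] (size 1)
  Action 2: reduce by F -> num : pop 1, push F -> stack = [F] (size 1)
  Action 3: reduce by T -> F : pop 1, push T -> stack = [T] (size 1)
  Action 4: shift '*' : push -> stack = [T, *] (size 2)
  Action 5: shift 'id' : push -> stack = [T, *, id] (size 3)
  Action 6: reduce by F -> id : pop 1, push F -> stack = [T, *, F] (size 3)
  Action 7: reduce by T -> T * F : pop 3, push T -> stack = [T] (size 1)
Final stack size: 1

1


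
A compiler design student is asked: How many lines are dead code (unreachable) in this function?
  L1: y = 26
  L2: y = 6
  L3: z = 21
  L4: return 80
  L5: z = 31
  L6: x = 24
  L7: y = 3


Analyzing control flow:
  L1: reachable (before return)
  L2: reachable (before return)
  L3: reachable (before return)
  L4: reachable (return statement)
  L5: DEAD (after return at L4)
  L6: DEAD (after return at L4)
  L7: DEAD (after return at L4)
Return at L4, total lines = 7
Dead lines: L5 through L7
Count: 3

3


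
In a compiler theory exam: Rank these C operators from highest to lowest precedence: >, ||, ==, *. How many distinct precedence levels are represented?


Looking up precedence for each operator:
  > -> precedence 4
  || -> precedence 1
  == -> precedence 3
  * -> precedence 6
Sorted highest to lowest: *, >, ==, ||
Distinct precedence values: [6, 4, 3, 1]
Number of distinct levels: 4

4


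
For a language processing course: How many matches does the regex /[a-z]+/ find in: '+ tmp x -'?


Pattern: /[a-z]+/ (identifiers)
Input: '+ tmp x -'
Scanning for matches:
  Match 1: 'tmp'
  Match 2: 'x'
Total matches: 2

2


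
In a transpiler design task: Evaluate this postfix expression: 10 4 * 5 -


Processing tokens left to right:
Push 10, Push 4
Pop 10 and 4, compute 10 * 4 = 40, push 40
Push 5
Pop 40 and 5, compute 40 - 5 = 35, push 35
Stack result: 35

35


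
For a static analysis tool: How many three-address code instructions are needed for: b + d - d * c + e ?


Expression: b + d - d * c + e
Generating three-address code (respecting * over +/- precedence):
  Instruction 1: t1 = d * c
  Instruction 2: t2 = b + d
  Instruction 3: t3 = t2 - t1
  Instruction 4: t4 = t3 + e
Total instructions: 4

4


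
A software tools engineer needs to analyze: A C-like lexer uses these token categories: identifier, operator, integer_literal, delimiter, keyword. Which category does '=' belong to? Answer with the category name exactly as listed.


Token: '='
Checking categories:
  identifier: no
  integer_literal: no
  operator: YES
  keyword: no
  delimiter: no
Category: operator

operator


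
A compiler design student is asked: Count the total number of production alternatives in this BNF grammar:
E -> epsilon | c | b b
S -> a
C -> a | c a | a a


Counting alternatives per rule:
  E: 3 alternative(s)
  S: 1 alternative(s)
  C: 3 alternative(s)
Sum: 3 + 1 + 3 = 7

7


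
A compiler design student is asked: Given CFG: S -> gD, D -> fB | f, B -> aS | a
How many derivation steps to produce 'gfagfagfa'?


Grammar: S -> gD, D -> fB | f, B -> aS | a
Deriving 'gfagfagfa':
Step 1: S -> gD => gD
Step 2: D -> fB => gfB
Step 3: B -> aS => gfaS
Step 4: S -> gD => gfagD
Step 5: D -> fB => gfagfB
Step 6: B -> aS => gfagfaS
Step 7: S -> gD => gfagfagD
Step 8: D -> fB => gfagfagfB
Step 9: B -> a => gfagfagfa
Total derivation steps: 9

9


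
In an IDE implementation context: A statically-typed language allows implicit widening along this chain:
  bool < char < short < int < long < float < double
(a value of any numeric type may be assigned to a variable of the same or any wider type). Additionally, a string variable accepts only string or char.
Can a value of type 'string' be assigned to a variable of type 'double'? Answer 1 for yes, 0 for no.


Target variable type: double
Source value type: string
Rule: string cannot widen to any numeric type
Result: 0

0


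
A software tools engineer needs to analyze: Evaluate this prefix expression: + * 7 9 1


Parsing prefix expression: + * 7 9 1
Step 1: Innermost operation '* 7 9'
  7 * 9 = 63
Step 2: Outer operation '+ [63] 1'
  63 + 1 = 64

64
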